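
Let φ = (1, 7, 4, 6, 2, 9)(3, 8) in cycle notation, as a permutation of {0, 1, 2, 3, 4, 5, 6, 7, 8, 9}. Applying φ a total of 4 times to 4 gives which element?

4 lies in the 6-cycle (1, 7, 4, 6, 2, 9).
Stepping 4 places around the cycle: 4 → 6 → 2 → 9 → 1.

1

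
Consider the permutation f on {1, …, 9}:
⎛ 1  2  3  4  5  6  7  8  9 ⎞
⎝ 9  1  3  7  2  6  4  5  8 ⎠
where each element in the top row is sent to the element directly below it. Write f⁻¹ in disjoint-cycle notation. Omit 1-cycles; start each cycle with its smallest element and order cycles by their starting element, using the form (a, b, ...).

First write f in disjoint cycles: (1, 9, 8, 5, 2)(4, 7).
The inverse reverses every cycle; in canonical form, f⁻¹ = (1, 2, 5, 8, 9)(4, 7).

(1, 2, 5, 8, 9)(4, 7)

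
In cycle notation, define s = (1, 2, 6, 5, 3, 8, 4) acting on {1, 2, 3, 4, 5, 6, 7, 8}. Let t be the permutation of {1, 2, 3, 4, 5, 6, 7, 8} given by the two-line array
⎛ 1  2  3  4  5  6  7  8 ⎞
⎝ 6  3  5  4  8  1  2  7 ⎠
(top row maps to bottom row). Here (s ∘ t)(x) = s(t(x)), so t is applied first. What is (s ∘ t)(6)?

First apply t: t(6) = 1, then s(1) = 2. Thus (s ∘ t)(6) = 2.

2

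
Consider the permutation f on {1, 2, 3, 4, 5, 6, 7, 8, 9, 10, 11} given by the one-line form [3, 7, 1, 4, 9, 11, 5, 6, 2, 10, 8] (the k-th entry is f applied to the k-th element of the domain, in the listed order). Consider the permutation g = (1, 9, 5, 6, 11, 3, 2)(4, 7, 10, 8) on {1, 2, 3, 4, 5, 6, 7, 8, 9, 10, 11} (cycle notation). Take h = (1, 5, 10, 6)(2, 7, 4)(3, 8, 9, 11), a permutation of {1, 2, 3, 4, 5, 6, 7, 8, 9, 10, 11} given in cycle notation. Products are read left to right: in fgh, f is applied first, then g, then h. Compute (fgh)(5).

Apply the permutations in order: f(5) = 9, then g(9) = 5, then h(5) = 10. So (fgh)(5) = 10.

10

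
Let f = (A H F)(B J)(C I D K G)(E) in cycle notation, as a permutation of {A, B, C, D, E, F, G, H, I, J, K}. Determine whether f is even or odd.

The cycle lengths are 5, 3, 2, 1.
A cycle is odd iff its length is even; f has 1 even-length cycle, so sgn(f) = (−1)^1 and f is odd.

odd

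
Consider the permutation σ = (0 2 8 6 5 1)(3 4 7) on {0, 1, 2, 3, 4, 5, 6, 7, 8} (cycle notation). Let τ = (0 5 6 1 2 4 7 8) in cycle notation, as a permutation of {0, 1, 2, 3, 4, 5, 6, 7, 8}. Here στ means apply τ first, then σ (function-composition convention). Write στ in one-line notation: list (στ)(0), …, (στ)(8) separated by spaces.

1 8 7 4 3 5 0 6 2

Chase each element through τ then σ: 0 → 5 → 1; 1 → 2 → 8; 2 → 4 → 7; 3 → 3 → 4; 4 → 7 → 3; 5 → 6 → 5; 6 → 1 → 0; 7 → 8 → 6; 8 → 0 → 2.
So στ in one-line form is 1 8 7 4 3 5 0 6 2.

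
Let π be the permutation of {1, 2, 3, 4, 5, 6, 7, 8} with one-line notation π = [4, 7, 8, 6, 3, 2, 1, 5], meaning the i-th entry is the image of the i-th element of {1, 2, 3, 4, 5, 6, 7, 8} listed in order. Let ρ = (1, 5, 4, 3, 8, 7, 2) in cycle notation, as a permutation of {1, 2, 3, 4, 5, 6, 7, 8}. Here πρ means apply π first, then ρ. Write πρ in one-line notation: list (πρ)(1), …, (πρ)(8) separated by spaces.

3 2 7 6 8 1 5 4

For each element, apply π then ρ: 1 → 4 → 3; 2 → 7 → 2; 3 → 8 → 7; 4 → 6 → 6; 5 → 3 → 8; 6 → 2 → 1; 7 → 1 → 5; 8 → 5 → 4.
Collecting the images, πρ = [3 2 7 6 8 1 5 4].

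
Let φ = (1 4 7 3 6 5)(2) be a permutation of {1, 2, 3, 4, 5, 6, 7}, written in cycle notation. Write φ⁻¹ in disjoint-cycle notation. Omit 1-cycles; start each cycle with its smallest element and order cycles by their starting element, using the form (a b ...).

(1 5 6 3 7 4)

The inverse reverses each cycle.
After reversing and putting each cycle's least element first, φ⁻¹ = (1 5 6 3 7 4).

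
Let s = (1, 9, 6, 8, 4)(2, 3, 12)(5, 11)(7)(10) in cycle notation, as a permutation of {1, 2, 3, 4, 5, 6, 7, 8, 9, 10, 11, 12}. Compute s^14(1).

4

1 lies in the 5-cycle (1, 9, 6, 8, 4).
Since the cycle has length 5, s^14 acts on it the same as s^4 (14 mod 5 = 4).
Stepping 4 places around the cycle: 1 → 9 → 6 → 8 → 4.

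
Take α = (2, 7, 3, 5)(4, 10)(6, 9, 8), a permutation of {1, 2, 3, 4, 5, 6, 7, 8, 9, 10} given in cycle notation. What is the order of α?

12

The disjoint cycles have lengths 4, 3, 2, 1.
The order of α is the least common multiple of its cycle lengths: lcm(4, 3, 2) = 12.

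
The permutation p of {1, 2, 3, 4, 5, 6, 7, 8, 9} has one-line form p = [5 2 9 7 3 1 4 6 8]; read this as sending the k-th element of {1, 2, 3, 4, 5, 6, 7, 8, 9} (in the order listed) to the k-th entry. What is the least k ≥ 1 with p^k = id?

6

Writing p as disjoint cycles, the cycle lengths are 6, 2, 1.
The order is lcm(6, 2) = 6.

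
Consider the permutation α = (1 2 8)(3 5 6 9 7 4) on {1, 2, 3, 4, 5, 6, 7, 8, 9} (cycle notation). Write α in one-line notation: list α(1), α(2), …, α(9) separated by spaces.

2 8 5 3 6 9 4 1 7

Each element maps to the next entry in its cycle (wrapping to the front): 1↦2, 2↦8, 3↦5, 4↦3, 5↦6, 6↦9, 7↦4, 8↦1, 9↦7.
Listing these in domain order gives 2 8 5 3 6 9 4 1 7.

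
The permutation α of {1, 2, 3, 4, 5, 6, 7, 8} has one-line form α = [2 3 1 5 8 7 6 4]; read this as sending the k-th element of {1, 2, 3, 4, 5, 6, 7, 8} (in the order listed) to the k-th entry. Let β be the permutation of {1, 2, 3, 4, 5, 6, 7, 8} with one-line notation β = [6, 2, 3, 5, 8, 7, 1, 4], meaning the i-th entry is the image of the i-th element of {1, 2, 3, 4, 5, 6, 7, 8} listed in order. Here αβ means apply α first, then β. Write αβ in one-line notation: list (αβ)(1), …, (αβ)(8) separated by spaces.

2 3 6 8 4 1 7 5

Chase each element through α then β: 1 → 2 → 2; 2 → 3 → 3; 3 → 1 → 6; 4 → 5 → 8; 5 → 8 → 4; 6 → 7 → 1; 7 → 6 → 7; 8 → 4 → 5.
So αβ in one-line form is 2 3 6 8 4 1 7 5.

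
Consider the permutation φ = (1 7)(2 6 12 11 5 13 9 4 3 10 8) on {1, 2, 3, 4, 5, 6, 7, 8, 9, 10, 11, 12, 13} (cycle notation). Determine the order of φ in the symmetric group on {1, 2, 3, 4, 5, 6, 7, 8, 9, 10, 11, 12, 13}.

The disjoint cycles have lengths 11, 2.
The order is lcm(11, 2) = 22.

22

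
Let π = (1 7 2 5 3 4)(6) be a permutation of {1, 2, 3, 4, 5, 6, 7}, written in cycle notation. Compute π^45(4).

4 lies in the 6-cycle (1 7 2 5 3 4).
Since the cycle has length 6, π^45 acts on it the same as π^3 (45 mod 6 = 3).
Stepping 3 places around the cycle: 4 → 1 → 7 → 2.

2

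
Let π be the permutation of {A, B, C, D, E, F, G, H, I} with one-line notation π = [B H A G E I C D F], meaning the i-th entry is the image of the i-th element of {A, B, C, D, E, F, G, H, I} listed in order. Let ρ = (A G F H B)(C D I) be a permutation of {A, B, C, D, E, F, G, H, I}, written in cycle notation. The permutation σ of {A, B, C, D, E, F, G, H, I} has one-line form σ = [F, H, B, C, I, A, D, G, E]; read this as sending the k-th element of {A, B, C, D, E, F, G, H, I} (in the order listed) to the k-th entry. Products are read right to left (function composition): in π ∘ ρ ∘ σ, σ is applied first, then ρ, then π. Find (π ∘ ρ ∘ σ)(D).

Apply the permutations in order: σ(D) = C, then ρ(C) = D, then π(D) = G. So (π ∘ ρ ∘ σ)(D) = G.

G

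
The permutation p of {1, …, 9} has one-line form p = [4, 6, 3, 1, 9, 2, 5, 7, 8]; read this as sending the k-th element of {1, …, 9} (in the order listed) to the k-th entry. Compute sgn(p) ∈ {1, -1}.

-1

In disjoint-cycle form the cycle lengths are 4, 2, 2, 1.
A cycle of length ℓ contributes ℓ−1 transpositions, so p is a product of 3 + 1 + 1 = 5 transpositions — odd.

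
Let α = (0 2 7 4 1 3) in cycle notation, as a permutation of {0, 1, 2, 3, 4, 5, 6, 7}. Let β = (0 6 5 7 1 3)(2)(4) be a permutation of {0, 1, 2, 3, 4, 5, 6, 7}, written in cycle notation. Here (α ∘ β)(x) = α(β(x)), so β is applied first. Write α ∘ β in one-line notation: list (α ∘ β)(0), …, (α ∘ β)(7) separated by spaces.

6 0 7 2 1 4 5 3

For each element, apply β then α: 0 → 6 → 6; 1 → 3 → 0; 2 → 2 → 7; 3 → 0 → 2; 4 → 4 → 1; 5 → 7 → 4; 6 → 5 → 5; 7 → 1 → 3.
Collecting the images, α ∘ β = [6 0 7 2 1 4 5 3].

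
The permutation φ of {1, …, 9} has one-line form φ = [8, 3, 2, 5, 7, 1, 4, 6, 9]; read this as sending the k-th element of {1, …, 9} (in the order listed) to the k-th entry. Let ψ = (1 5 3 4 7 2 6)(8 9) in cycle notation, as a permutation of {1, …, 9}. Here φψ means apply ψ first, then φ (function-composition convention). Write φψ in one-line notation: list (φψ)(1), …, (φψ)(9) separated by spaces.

(φψ)(x) = φ(ψ(x)). Computing each image: φ(ψ(1)) = φ(5) = 7, φ(ψ(2)) = φ(6) = 1, φ(ψ(3)) = φ(4) = 5, φ(ψ(4)) = φ(7) = 4, φ(ψ(5)) = φ(3) = 2, φ(ψ(6)) = φ(1) = 8, φ(ψ(7)) = φ(2) = 3, φ(ψ(8)) = φ(9) = 9, φ(ψ(9)) = φ(8) = 6.
Hence φψ = [7 1 5 4 2 8 3 9 6].

7 1 5 4 2 8 3 9 6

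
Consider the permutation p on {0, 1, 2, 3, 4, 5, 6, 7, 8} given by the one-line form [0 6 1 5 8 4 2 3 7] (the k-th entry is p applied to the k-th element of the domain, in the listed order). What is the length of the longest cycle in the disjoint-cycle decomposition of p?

Decomposing into disjoint cycles gives (1, 6, 2)(3, 5, 4, 8, 7); the longest has length 5.

5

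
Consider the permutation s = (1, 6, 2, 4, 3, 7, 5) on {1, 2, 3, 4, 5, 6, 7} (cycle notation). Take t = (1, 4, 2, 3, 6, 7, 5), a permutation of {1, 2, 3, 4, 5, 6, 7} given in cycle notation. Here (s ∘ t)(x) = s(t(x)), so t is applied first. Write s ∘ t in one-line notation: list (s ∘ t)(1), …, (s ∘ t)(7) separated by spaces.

3 7 2 4 6 5 1

(s ∘ t)(x) = s(t(x)). Computing each image: s(t(1)) = s(4) = 3, s(t(2)) = s(3) = 7, s(t(3)) = s(6) = 2, s(t(4)) = s(2) = 4, s(t(5)) = s(1) = 6, s(t(6)) = s(7) = 5, s(t(7)) = s(5) = 1.
Hence s ∘ t = [3 7 2 4 6 5 1].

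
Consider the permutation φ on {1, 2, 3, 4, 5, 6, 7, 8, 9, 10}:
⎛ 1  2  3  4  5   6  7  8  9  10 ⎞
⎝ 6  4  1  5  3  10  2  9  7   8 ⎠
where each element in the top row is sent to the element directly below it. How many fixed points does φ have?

0

No element satisfies φ(x) = x, so there are 0 fixed points.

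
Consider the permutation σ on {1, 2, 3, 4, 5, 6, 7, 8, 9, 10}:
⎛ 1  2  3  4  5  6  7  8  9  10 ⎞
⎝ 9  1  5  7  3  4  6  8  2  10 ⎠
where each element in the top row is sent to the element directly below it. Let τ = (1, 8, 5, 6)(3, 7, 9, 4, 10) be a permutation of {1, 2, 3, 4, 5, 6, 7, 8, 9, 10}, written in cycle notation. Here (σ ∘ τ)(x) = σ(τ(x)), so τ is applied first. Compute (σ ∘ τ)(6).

9

First apply τ: τ(6) = 1, then σ(1) = 9. Thus (σ ∘ τ)(6) = 9.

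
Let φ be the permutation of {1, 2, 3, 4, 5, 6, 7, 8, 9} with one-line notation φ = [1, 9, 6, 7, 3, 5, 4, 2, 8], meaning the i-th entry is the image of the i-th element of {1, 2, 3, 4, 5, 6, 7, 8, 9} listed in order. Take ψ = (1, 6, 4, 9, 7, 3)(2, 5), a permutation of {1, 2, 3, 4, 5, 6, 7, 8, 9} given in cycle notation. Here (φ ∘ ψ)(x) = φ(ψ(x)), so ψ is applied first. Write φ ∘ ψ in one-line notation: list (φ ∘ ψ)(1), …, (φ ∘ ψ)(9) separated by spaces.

For each element, apply ψ then φ: 1 → 6 → 5; 2 → 5 → 3; 3 → 1 → 1; 4 → 9 → 8; 5 → 2 → 9; 6 → 4 → 7; 7 → 3 → 6; 8 → 8 → 2; 9 → 7 → 4.
So φ ∘ ψ in one-line form is 5 3 1 8 9 7 6 2 4.

5 3 1 8 9 7 6 2 4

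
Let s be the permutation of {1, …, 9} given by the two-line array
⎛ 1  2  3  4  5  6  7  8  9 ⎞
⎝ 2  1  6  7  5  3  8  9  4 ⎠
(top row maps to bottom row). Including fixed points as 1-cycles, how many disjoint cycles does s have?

4

The cycle decomposition is (1, 2)(3, 6)(4, 7, 8, 9)(5), which has 4 cycles (counting 1-cycles).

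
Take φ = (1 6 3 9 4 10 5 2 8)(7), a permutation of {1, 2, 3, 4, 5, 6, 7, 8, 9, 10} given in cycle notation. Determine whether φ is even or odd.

even

The cycle lengths are 9, 1.
A cycle is odd iff its length is even; φ has 0 even-length cycles, so sgn(φ) = (−1)^0 and φ is even.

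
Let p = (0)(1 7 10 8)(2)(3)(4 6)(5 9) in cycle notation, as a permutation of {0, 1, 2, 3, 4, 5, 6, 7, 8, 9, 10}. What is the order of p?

The disjoint cycles have lengths 4, 2, 2, 1, 1, 1.
Since disjoint cycles commute, ord(p) = lcm(4, 2, 2) = 4.

4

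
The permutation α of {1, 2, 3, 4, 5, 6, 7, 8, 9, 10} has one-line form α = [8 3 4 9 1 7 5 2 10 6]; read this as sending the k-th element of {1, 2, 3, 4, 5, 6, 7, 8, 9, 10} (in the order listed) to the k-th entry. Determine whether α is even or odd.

In disjoint-cycle form the cycle lengths are 10.
A cycle of length ℓ contributes ℓ−1 transpositions, so α is a product of 9 transpositions — odd.

odd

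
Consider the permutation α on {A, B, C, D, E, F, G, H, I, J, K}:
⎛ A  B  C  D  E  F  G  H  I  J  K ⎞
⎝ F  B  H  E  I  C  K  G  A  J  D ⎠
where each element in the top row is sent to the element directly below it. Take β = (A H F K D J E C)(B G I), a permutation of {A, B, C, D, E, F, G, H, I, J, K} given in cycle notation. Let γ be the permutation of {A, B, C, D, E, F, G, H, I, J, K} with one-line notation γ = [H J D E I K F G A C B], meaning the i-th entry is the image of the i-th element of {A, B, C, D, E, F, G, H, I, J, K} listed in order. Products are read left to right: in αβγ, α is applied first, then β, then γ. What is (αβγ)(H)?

A

Chase H: α(H) = G; β(G) = I; γ(I) = A. Hence (αβγ)(H) = A.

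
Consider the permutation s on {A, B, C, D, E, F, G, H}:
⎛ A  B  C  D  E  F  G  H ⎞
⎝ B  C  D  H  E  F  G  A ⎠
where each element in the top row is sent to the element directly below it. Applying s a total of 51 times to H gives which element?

A

Tracing H → A → … returns to H after 5 steps, so H lies in a 5-cycle (A B C D H).
Since the cycle has length 5, s^51 acts on it the same as s^1 (51 mod 5 = 1).
Stepping 1 place around the cycle: H → A.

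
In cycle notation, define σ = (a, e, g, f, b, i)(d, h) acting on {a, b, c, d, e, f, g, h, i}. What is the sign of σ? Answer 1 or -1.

The cycle lengths are 6, 2, 1.
A cycle is odd iff its length is even; σ has 2 even-length cycles, so sgn(σ) = (−1)^2 and σ is even.

1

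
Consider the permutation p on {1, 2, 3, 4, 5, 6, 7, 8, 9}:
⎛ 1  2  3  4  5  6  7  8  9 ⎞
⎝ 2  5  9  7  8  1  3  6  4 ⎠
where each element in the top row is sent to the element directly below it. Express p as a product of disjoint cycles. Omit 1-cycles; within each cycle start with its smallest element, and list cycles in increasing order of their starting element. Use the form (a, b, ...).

Start at 1 and follow images: 1 → 2 → 5 → 8 → 6 → 1, giving the cycle (1, 2, 5, 8, 6).
Continuing from each remaining unvisited element yields (1, 2, 5, 8, 6)(3, 9, 4, 7).

(1, 2, 5, 8, 6)(3, 9, 4, 7)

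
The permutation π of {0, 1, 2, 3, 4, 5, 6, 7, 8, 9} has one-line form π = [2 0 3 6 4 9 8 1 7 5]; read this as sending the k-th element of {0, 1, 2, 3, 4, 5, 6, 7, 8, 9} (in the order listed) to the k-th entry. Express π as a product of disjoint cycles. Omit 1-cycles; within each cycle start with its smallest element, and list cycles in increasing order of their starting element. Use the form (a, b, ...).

(0, 2, 3, 6, 8, 7, 1)(5, 9)

Iterating π from 0 gives 0 → 2 → 3 → 6 → 8 → 7 → 1 → 0; that is the 7-cycle (0, 2, 3, 6, 8, 7, 1).
Repeating from the next unused element and collecting all non-trivial cycles gives (0, 2, 3, 6, 8, 7, 1)(5, 9).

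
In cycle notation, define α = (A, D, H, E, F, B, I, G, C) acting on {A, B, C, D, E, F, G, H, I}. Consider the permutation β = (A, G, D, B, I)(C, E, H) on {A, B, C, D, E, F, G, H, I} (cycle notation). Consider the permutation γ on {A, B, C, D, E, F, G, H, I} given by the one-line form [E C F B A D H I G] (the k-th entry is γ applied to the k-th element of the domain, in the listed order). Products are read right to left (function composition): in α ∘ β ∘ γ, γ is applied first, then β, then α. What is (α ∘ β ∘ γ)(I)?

H

Apply the permutations in order: γ(I) = G, then β(G) = D, then α(D) = H. So (α ∘ β ∘ γ)(I) = H.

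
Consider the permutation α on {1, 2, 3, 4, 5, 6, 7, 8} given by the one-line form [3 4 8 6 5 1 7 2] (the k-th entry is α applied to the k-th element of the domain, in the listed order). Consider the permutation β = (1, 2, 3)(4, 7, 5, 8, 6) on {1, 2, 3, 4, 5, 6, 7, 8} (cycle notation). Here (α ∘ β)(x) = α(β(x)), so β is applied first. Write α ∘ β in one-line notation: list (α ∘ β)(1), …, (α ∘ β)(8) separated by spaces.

For each element, apply β then α: 1 → 2 → 4; 2 → 3 → 8; 3 → 1 → 3; 4 → 7 → 7; 5 → 8 → 2; 6 → 4 → 6; 7 → 5 → 5; 8 → 6 → 1.
So α ∘ β in one-line form is 4 8 3 7 2 6 5 1.

4 8 3 7 2 6 5 1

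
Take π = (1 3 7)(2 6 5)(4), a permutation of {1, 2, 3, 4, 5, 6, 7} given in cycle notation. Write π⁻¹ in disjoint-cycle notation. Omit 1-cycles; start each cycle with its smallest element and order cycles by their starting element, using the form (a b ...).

The inverse reverses each cycle.
After reversing and putting each cycle's least element first, π⁻¹ = (1 7 3)(2 5 6).

(1 7 3)(2 5 6)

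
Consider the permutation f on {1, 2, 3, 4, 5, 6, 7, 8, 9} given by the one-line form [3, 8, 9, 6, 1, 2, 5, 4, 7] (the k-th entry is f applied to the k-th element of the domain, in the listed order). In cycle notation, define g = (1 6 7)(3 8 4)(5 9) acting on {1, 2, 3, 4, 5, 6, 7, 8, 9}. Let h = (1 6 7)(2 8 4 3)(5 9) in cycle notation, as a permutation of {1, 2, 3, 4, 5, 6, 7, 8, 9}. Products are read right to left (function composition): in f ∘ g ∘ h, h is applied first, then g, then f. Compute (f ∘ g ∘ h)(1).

Chase 1: h(1) = 6; g(6) = 7; f(7) = 5. Hence (f ∘ g ∘ h)(1) = 5.

5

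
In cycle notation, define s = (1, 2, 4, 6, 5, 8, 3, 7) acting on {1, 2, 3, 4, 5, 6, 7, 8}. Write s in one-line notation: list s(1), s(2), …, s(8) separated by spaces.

Reading each image from the cycles: 1↦2, 2↦4, 3↦7, 4↦6, 5↦8, 6↦5, 7↦1, 8↦3.
So the one-line form is 2 4 7 6 8 5 1 3.

2 4 7 6 8 5 1 3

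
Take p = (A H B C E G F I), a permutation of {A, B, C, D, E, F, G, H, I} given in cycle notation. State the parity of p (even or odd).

The cycle lengths are 8, 1.
A cycle of length ℓ contributes ℓ−1 transpositions, so p is a product of 7 transpositions — odd.

odd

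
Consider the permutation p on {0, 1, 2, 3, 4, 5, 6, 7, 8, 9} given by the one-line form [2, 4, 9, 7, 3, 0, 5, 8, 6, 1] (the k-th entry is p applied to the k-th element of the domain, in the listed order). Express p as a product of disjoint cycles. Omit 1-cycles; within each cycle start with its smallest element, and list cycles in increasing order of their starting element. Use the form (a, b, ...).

From 0: 0 → 2 → 9 → 1 → 4 → 3 → 7 → 8 → 6 → 5 → 0, closing the cycle (0, 2, 9, 1, 4, 3, 7, 8, 6, 5).
Continuing from each remaining unvisited element yields (0, 2, 9, 1, 4, 3, 7, 8, 6, 5).

(0, 2, 9, 1, 4, 3, 7, 8, 6, 5)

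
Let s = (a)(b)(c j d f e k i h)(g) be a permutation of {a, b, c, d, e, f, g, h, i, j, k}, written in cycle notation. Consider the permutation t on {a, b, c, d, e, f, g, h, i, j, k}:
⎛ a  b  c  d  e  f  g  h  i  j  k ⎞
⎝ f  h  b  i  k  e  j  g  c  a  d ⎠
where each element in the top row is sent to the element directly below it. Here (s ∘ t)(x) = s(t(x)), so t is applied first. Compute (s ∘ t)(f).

(s ∘ t)(f) = s(t(f)). t(f) = e, then s(e) = k. So (s ∘ t)(f) = k.

k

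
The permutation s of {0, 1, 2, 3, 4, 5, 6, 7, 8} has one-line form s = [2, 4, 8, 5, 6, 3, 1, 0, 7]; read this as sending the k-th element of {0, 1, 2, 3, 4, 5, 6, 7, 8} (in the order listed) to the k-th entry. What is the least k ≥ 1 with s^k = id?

12

Writing s as disjoint cycles, the cycle lengths are 4, 3, 2.
The order is lcm(4, 3, 2) = 12.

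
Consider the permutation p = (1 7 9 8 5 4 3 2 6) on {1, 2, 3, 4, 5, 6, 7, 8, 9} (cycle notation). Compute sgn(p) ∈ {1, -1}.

1

The cycle lengths are 9.
A cycle is odd iff its length is even; p has 0 even-length cycles, so sgn(p) = (−1)^0 and p is even.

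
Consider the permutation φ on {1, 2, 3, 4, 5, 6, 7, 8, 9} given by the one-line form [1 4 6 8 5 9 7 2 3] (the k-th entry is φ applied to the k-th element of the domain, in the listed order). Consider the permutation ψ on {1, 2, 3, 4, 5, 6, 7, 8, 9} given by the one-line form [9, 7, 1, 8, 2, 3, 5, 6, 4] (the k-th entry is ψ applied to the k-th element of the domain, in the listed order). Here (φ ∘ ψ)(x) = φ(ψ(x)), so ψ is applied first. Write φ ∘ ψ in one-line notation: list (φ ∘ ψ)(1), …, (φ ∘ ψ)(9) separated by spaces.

Chase each element through ψ then φ: 1 → 9 → 3; 2 → 7 → 7; 3 → 1 → 1; 4 → 8 → 2; 5 → 2 → 4; 6 → 3 → 6; 7 → 5 → 5; 8 → 6 → 9; 9 → 4 → 8.
So φ ∘ ψ in one-line form is 3 7 1 2 4 6 5 9 8.

3 7 1 2 4 6 5 9 8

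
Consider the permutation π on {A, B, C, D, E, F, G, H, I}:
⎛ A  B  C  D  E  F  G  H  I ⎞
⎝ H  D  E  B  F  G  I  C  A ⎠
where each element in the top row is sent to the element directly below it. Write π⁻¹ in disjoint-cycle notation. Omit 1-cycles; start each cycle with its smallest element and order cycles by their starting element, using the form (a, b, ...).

(A, I, G, F, E, C, H)(B, D)

First write π in disjoint cycles: (A, H, C, E, F, G, I)(B, D).
The inverse reverses every cycle; in canonical form, π⁻¹ = (A, I, G, F, E, C, H)(B, D).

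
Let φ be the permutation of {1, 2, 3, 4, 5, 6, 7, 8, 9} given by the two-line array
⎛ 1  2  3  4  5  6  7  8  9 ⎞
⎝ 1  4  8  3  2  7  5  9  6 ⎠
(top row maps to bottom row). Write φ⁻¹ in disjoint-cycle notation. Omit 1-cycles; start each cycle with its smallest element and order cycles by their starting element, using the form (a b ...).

The cycle decomposition of φ is (2 4 3 8 9 6 7 5).
Reversing each cycle (and rotating so the smallest element leads) gives φ⁻¹ = (2 5 7 6 9 8 3 4).

(2 5 7 6 9 8 3 4)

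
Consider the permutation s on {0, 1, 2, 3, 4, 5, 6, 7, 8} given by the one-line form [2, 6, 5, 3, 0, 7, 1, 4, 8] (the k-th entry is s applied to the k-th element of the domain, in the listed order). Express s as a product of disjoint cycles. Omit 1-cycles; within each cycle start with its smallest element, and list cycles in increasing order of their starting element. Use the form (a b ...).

(0 2 5 7 4)(1 6)

Start at 0 and follow images: 0 → 2 → 5 → 7 → 4 → 0, giving the cycle (0 2 5 7 4).
Repeating from the next unused element and collecting all non-trivial cycles gives (0 2 5 7 4)(1 6).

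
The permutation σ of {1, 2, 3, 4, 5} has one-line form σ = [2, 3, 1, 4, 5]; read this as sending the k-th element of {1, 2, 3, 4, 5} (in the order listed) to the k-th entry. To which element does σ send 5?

5 is element number 5 of the domain, and entry number 5 of the one-line form is 5, so σ(5) = 5.

5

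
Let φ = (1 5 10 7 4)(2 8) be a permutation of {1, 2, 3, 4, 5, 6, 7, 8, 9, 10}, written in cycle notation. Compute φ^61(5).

5 lies in the 5-cycle (1 5 10 7 4).
Since the cycle has length 5, φ^61 acts on it the same as φ^1 (61 mod 5 = 1).
Advancing 1 step from 5: 5 → 10.

10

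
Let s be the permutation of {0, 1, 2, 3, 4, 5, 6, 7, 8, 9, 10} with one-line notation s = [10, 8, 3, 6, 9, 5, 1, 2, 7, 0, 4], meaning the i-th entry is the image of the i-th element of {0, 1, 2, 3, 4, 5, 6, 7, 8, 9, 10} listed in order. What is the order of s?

The disjoint-cycle form of s has cycle lengths 6, 4, 1.
Since disjoint cycles commute, ord(s) = lcm(6, 4) = 12.

12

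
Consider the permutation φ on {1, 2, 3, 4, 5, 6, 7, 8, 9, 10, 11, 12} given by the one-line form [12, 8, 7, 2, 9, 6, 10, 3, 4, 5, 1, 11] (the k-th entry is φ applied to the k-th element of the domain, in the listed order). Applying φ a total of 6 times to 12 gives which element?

12

Tracing 12 → 11 → … returns to 12 after 3 steps, so 12 lies in a 3-cycle (1 12 11).
On a 3-cycle, φ^3 is the identity, so φ^6 = φ^0 there (6 ≡ 0 mod 3).
So φ^6(12) = 12.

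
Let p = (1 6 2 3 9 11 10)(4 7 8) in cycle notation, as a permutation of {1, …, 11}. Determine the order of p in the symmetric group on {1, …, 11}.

21

The cycle type of p is (7, 3, 1).
Since disjoint cycles commute, ord(p) = lcm(7, 3) = 21.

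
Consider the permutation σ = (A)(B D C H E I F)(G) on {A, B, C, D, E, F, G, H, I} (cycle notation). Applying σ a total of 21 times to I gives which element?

I lies in the 7-cycle (B D C H E I F).
Powers repeat with period 7 on this cycle, and 21 mod 7 = 0, so σ^21(I) = σ^0(I).
So σ^21(I) = I.

I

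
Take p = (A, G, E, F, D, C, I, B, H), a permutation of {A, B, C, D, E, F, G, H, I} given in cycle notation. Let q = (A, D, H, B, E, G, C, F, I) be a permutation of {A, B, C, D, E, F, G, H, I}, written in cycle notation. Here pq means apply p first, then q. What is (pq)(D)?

F

First apply p: p(D) = C, then q(C) = F. Thus (pq)(D) = F.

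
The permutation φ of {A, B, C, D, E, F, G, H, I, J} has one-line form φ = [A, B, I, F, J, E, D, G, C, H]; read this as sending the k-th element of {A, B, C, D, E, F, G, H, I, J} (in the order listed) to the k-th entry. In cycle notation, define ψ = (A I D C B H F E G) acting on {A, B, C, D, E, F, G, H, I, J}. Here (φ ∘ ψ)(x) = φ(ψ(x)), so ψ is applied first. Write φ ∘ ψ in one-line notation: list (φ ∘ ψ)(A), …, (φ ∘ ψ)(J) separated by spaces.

(φ ∘ ψ)(x) = φ(ψ(x)). Computing each image: φ(ψ(A)) = φ(I) = C, φ(ψ(B)) = φ(H) = G, φ(ψ(C)) = φ(B) = B, φ(ψ(D)) = φ(C) = I, φ(ψ(E)) = φ(G) = D, φ(ψ(F)) = φ(E) = J, φ(ψ(G)) = φ(A) = A, φ(ψ(H)) = φ(F) = E, φ(ψ(I)) = φ(D) = F, φ(ψ(J)) = φ(J) = H.
Hence φ ∘ ψ = [C G B I D J A E F H].

C G B I D J A E F H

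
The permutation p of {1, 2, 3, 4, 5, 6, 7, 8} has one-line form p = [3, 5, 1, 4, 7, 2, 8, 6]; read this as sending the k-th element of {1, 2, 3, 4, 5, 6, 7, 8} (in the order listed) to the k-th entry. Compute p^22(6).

5

Tracing 6 → 2 → … returns to 6 after 5 steps, so 6 lies in a 5-cycle (2, 5, 7, 8, 6).
On a 5-cycle, p^5 is the identity, so p^22 = p^2 there (22 ≡ 2 mod 5).
Advancing 2 steps from 6: 6 → 2 → 5.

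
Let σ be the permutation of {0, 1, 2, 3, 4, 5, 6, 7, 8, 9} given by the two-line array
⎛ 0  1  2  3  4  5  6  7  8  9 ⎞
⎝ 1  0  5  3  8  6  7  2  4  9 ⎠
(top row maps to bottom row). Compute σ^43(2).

7

Tracing 2 → 5 → … returns to 2 after 4 steps, so 2 lies in a 4-cycle (2 5 6 7).
On a 4-cycle, σ^4 is the identity, so σ^43 = σ^3 there (43 ≡ 3 mod 4).
Advancing 3 steps from 2: 2 → 5 → 6 → 7.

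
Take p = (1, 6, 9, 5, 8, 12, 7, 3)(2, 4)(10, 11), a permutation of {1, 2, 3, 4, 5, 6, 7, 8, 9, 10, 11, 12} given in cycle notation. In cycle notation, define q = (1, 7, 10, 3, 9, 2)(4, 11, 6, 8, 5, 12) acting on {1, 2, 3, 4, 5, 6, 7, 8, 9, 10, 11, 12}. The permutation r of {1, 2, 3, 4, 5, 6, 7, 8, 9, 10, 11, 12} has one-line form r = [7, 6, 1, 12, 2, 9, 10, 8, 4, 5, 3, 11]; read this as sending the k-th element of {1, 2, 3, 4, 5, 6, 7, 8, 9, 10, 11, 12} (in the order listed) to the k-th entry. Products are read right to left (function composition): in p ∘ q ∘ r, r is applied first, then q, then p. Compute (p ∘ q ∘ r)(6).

Apply the permutations in order: r(6) = 9, then q(9) = 2, then p(2) = 4. So (p ∘ q ∘ r)(6) = 4.

4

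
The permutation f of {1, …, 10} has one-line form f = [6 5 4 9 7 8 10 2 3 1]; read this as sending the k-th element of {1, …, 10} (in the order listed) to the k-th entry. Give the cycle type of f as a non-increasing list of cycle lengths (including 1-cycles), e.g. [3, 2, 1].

[7, 3]

The disjoint cycles are (1, 6, 8, 2, 5, 7, 10)(3, 4, 9), with lengths 7, 3 in non-increasing order.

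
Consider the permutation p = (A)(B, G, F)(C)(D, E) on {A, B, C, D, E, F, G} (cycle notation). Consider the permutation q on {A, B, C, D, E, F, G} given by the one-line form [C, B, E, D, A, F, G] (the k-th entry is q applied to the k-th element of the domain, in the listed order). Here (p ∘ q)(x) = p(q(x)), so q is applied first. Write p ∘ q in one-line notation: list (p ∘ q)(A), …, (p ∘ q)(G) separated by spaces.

Chase each element through q then p: A → C → C; B → B → G; C → E → D; D → D → E; E → A → A; F → F → B; G → G → F.
So p ∘ q in one-line form is C G D E A B F.

C G D E A B F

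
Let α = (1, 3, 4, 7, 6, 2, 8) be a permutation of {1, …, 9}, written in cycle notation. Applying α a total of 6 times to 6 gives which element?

6 lies in the 7-cycle (1, 3, 4, 7, 6, 2, 8).
Advancing 6 steps from 6: 6 → 2 → 8 → 1 → 3 → 4 → 7.

7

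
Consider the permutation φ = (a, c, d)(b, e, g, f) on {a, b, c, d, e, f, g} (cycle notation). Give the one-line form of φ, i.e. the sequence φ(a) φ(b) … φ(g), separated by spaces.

Each element maps to the next entry in its cycle (wrapping to the front): a→c, b→e, c→d, d→a, e→g, f→b, g→f.
Listing these in domain order gives c e d a g b f.

c e d a g b f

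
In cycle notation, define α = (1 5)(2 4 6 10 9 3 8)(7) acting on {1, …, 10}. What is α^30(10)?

10 lies in the 7-cycle (2 4 6 10 9 3 8).
On a 7-cycle, α^7 is the identity, so α^30 = α^2 there (30 ≡ 2 mod 7).
Stepping 2 places around the cycle: 10 → 9 → 3.

3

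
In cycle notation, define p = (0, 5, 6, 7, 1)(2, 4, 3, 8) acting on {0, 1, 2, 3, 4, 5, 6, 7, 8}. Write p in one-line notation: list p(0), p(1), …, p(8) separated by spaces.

5 0 4 8 3 6 7 1 2

Reading each image from the cycles: 0↦5, 1↦0, 2↦4, 3↦8, 4↦3, 5↦6, 6↦7, 7↦1, 8↦2.
Listing these in domain order gives 5 0 4 8 3 6 7 1 2.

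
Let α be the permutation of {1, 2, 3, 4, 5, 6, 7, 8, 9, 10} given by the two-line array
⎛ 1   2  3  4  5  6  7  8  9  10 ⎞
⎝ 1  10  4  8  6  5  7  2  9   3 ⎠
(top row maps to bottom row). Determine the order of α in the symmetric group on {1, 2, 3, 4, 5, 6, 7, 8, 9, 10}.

10

The disjoint-cycle form of α has cycle lengths 5, 2, 1, 1, 1.
Since disjoint cycles commute, ord(α) = lcm(5, 2) = 10.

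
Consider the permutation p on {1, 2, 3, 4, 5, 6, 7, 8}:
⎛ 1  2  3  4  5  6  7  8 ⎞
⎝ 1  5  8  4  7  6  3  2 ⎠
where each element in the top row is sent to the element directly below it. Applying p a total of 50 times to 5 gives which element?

5

Tracing 5 → 7 → … returns to 5 after 5 steps, so 5 lies in a 5-cycle (2 5 7 3 8).
Powers repeat with period 5 on this cycle, and 50 mod 5 = 0, so p^50(5) = p^0(5).
So p^50(5) = 5.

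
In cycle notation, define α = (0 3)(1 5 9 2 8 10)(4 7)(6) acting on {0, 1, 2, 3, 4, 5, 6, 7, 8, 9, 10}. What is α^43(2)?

2 lies in the 6-cycle (1 5 9 2 8 10).
On a 6-cycle, α^6 is the identity, so α^43 = α^1 there (43 ≡ 1 mod 6).
Stepping 1 place around the cycle: 2 → 8.

8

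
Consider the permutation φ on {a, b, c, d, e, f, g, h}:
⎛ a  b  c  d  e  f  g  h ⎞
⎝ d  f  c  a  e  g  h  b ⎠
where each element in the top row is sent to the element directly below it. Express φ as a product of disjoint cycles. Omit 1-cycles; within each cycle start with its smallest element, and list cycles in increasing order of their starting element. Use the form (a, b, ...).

(a, d)(b, f, g, h)

Start at a and follow images: a → d → a, giving the cycle (a, d).
Continuing from each remaining unvisited element yields (a, d)(b, f, g, h).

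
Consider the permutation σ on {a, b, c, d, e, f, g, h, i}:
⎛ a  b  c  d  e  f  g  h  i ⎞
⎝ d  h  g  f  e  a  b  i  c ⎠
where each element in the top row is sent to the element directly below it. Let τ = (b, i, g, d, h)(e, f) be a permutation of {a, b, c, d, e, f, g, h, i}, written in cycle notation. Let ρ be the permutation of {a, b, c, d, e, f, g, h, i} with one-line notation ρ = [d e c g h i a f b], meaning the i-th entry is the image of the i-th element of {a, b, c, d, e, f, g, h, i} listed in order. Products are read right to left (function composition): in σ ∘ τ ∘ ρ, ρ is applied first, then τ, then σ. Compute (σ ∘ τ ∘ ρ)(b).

a

Apply the permutations in order: ρ(b) = e, then τ(e) = f, then σ(f) = a. So (σ ∘ τ ∘ ρ)(b) = a.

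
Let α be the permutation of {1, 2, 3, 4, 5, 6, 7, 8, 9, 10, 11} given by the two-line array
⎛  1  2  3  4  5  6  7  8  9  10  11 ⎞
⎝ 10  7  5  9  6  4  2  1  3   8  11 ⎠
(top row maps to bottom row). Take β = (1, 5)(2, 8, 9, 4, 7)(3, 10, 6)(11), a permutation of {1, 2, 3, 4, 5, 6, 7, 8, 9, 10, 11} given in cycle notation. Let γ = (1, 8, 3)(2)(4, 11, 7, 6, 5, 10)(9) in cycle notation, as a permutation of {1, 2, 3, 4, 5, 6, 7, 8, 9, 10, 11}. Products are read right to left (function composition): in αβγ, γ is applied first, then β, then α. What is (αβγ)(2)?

1

Apply the permutations in order: γ(2) = 2, then β(2) = 8, then α(8) = 1. So (αβγ)(2) = 1.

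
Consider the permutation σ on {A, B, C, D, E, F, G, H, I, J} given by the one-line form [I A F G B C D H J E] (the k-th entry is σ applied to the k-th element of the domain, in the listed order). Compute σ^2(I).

Tracing I → J → … returns to I after 5 steps, so I lies in a 5-cycle (A I J E B).
Advancing 2 steps from I: I → J → E.

E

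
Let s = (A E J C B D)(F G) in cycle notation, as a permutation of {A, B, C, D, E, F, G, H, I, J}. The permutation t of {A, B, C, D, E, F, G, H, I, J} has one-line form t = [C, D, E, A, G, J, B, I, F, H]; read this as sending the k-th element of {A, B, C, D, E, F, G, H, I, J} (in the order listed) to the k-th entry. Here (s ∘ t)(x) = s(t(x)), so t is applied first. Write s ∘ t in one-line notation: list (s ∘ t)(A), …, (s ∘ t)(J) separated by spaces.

B A J E F C D I G H

For each element, apply t then s: A → C → B; B → D → A; C → E → J; D → A → E; E → G → F; F → J → C; G → B → D; H → I → I; I → F → G; J → H → H.
Collecting the images, s ∘ t = [B A J E F C D I G H].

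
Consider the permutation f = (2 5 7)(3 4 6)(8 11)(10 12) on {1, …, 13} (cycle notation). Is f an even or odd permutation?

The cycle lengths are 3, 3, 2, 2, 1, 1, 1.
A cycle is odd iff its length is even; f has 2 even-length cycles, so sgn(f) = (−1)^2 and f is even.

even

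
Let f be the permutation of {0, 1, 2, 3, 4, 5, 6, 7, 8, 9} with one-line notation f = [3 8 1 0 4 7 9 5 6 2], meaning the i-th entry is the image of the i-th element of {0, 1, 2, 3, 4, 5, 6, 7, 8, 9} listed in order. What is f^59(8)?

Tracing 8 → 6 → … returns to 8 after 5 steps, so 8 lies in a 5-cycle (1, 8, 6, 9, 2).
Powers repeat with period 5 on this cycle, and 59 mod 5 = 4, so f^59(8) = f^4(8).
Advancing 4 steps from 8: 8 → 6 → 9 → 2 → 1.

1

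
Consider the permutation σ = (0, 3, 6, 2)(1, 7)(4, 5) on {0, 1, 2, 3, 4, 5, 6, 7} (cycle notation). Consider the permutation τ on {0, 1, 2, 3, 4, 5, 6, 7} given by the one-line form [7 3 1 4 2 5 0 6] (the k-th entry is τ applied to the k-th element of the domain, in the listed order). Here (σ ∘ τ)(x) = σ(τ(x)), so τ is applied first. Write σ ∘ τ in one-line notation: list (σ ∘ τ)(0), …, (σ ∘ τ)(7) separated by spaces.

(σ ∘ τ)(x) = σ(τ(x)). Computing each image: σ(τ(0)) = σ(7) = 1, σ(τ(1)) = σ(3) = 6, σ(τ(2)) = σ(1) = 7, σ(τ(3)) = σ(4) = 5, σ(τ(4)) = σ(2) = 0, σ(τ(5)) = σ(5) = 4, σ(τ(6)) = σ(0) = 3, σ(τ(7)) = σ(6) = 2.
Hence σ ∘ τ = [1 6 7 5 0 4 3 2].

1 6 7 5 0 4 3 2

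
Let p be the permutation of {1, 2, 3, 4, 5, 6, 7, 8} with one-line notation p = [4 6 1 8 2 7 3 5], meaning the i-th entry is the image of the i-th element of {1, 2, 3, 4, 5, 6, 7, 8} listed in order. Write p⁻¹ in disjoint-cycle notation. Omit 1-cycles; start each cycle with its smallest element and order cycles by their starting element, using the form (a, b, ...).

The cycle decomposition of p is (1, 4, 8, 5, 2, 6, 7, 3).
Reversing each cycle (and rotating so the smallest element leads) gives p⁻¹ = (1, 3, 7, 6, 2, 5, 8, 4).

(1, 3, 7, 6, 2, 5, 8, 4)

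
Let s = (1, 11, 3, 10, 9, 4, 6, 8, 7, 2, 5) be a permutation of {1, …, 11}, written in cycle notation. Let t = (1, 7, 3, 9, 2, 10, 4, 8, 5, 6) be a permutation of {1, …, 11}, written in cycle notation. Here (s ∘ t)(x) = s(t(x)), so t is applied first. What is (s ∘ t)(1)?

t(1) = 7, then s(7) = 2; composing gives (s ∘ t)(1) = 2.

2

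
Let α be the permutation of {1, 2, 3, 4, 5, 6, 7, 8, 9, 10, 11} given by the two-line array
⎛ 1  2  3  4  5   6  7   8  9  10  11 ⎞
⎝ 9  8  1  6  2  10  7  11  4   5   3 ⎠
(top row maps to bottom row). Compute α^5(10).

Tracing 10 → 5 → … returns to 10 after 10 steps, so 10 lies in a 10-cycle (1 9 4 6 10 5 2 8 11 3).
Advancing 5 steps from 10: 10 → 5 → 2 → 8 → 11 → 3.

3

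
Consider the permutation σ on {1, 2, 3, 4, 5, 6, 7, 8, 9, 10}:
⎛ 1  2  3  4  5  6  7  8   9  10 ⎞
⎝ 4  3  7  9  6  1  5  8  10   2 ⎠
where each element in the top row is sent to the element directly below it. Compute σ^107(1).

Tracing 1 → 4 → … returns to 1 after 9 steps, so 1 lies in a 9-cycle (1 4 9 10 2 3 7 5 6).
On a 9-cycle, σ^9 is the identity, so σ^107 = σ^8 there (107 ≡ 8 mod 9).
Advancing 8 steps from 1: 1 → 4 → 9 → 10 → 2 → 3 → 7 → 5 → 6.

6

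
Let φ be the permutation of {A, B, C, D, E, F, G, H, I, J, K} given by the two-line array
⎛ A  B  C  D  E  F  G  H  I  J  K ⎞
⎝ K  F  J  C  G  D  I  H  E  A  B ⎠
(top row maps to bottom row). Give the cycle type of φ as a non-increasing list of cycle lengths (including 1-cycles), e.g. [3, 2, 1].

The disjoint cycles are (A K B F D C J)(E G I)(H), with lengths 7, 3, 1 in non-increasing order.

[7, 3, 1]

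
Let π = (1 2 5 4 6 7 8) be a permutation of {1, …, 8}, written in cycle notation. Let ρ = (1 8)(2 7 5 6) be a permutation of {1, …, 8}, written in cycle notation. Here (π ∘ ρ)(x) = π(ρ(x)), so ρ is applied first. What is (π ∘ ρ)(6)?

5

First apply ρ: ρ(6) = 2, then π(2) = 5. Thus (π ∘ ρ)(6) = 5.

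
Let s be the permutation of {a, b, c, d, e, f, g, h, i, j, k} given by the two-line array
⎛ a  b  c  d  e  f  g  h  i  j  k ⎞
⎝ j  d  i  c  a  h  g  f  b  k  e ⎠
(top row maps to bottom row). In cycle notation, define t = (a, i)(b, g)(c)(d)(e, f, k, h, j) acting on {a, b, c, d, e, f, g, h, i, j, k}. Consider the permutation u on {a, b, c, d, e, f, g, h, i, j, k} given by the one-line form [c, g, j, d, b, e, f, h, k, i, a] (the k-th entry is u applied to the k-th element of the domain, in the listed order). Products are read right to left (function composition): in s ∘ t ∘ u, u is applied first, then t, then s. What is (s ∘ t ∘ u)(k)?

Chase k: u(k) = a; t(a) = i; s(i) = b. Hence (s ∘ t ∘ u)(k) = b.

b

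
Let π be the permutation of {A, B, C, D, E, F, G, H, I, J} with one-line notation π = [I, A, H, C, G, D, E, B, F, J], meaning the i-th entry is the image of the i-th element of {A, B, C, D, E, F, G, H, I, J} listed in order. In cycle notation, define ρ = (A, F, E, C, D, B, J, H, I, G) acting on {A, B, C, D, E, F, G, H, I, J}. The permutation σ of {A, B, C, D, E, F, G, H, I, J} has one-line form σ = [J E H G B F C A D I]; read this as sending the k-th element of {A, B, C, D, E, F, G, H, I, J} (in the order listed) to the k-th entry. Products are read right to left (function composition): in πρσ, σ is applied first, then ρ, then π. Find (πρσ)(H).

D

(πρσ)(H) = π(ρ(σ(H))). σ(H) = A, then ρ(A) = F, then π(F) = D, so the result is D.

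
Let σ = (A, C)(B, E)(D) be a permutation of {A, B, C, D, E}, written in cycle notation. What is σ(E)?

B

In the cycle (B, E), E is followed by B, so σ(E) = B.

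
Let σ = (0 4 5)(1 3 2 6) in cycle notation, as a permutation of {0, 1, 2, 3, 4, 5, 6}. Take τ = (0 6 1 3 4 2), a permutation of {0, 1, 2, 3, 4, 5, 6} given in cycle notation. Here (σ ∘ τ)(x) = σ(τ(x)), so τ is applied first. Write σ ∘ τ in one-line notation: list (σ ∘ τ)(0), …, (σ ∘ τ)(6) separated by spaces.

1 2 4 5 6 0 3

For each element, apply τ then σ: 0 → 6 → 1; 1 → 3 → 2; 2 → 0 → 4; 3 → 4 → 5; 4 → 2 → 6; 5 → 5 → 0; 6 → 1 → 3.
So σ ∘ τ in one-line form is 1 2 4 5 6 0 3.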